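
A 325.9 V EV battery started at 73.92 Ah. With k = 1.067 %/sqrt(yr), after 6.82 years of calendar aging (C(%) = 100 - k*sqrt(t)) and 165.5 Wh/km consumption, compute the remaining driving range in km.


Step 1: capacity retention = 100 - 1.067 * sqrt(6.82) = 100 - 1.067 * 2.6115 = 97.214%
Step 2: C_now = 73.92 * 97.214/100 = 71.861 Ah
Step 3: E_pack = V * C_now = 325.9 * 71.861 = 23419 Wh
Step 4: range = E_pack / consumption = 23419 / 165.5 = 141.5 km

141.5 km


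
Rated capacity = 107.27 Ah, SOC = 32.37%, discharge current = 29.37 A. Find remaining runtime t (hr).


Step 1: remaining = SOC/100 * C_total = 32.37/100 * 107.27 = 34.723 Ah
Step 2: t = remaining / I = 34.723 / 29.37 = 1.182 hr

1.182 hr


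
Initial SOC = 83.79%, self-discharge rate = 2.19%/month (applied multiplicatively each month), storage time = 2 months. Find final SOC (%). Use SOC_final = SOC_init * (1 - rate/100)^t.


decay = (1 - 2.19/100)^2 = 0.95668
SOC_final = 83.79 * 0.95668 = 80.16%

80.16%


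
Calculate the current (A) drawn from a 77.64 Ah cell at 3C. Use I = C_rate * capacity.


I = C_rate * capacity = 3 * 77.64 = 232.92 A

232.92 A


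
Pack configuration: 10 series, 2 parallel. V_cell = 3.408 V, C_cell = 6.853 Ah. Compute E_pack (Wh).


E = Ns * Vcell * Np * Ccell = 10 * 3.408 * 2 * 6.853 = 467.1 Wh

467.1 Wh


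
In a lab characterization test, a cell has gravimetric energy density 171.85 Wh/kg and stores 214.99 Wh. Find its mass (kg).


m = E / ED = 214.99 / 171.85 = 1.251 kg

1.251 kg


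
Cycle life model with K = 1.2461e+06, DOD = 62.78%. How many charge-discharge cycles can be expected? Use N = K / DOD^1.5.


Step 1: DOD^1.5 = 62.78^1.5 = 497.43
Step 2: N = 1.2461e+06 / 497.43 = 2505 cycles

2505 cycles


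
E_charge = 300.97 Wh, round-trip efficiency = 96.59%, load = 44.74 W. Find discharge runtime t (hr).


Step 1: E_discharge = eta/100 * E_charge = 96.59/100 * 300.97 = 290.71 Wh
Step 2: t = E_discharge / P = 290.71 / 44.74 = 6.498 hr

6.498 hr


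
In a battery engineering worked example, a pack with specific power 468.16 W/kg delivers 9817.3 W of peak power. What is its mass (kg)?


m = P / SP = 9817.3 / 468.16 = 20.97 kg

20.97 kg


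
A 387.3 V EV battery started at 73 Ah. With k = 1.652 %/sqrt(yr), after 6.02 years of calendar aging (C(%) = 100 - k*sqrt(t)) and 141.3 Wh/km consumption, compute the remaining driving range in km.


Step 1: capacity retention = 100 - 1.652 * sqrt(6.02) = 100 - 1.652 * 2.4536 = 95.947%
Step 2: C_now = 73 * 95.947/100 = 70.041 Ah
Step 3: E_pack = V * C_now = 387.3 * 70.041 = 27127 Wh
Step 4: range = E_pack / consumption = 27127 / 141.3 = 192.0 km

192.0 km


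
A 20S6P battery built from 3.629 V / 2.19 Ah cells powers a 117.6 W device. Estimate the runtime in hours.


Step 1: E_pack = Ns * V_cell * Np * C_cell = 20 * 3.629 * 6 * 2.19 = 953.7 Wh
Step 2: t = E_pack / P = 953.7 / 117.6 = 8.110 hr

8.110 hr


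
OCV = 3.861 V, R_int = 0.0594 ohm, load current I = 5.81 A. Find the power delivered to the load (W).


Step 1: V_terminal = OCV - I*R = 3.861 - 5.81 * 0.0594 = 3.5159 V
Step 2: P_out = V_terminal * I = 3.5159 * 5.81 = 20.43 W

20.43 W


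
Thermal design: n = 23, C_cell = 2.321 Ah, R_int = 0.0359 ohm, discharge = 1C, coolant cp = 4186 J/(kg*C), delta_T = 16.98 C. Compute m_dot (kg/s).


Step 1: I = 1 * 2.321 = 2.321 A
Step 2: Q_cell = I^2 * R = 2.321^2 * 0.0359 = 0.19339 W
Step 3: Q_total = 23 * 0.19339 = 4.448 W
Step 4: m_dot = Q_total / (cp * dT) = 4.448 / (4186 * 16.98) = 6.258e-05 kg/s

6.258e-05 kg/s


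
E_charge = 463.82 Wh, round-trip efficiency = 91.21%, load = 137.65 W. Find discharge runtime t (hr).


Step 1: E_discharge = eta/100 * E_charge = 91.21/100 * 463.82 = 423.05 Wh
Step 2: t = E_discharge / P = 423.05 / 137.65 = 3.073 hr

3.073 hr


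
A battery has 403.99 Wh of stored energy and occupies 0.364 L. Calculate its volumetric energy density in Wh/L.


ED = E / V = 403.99 / 0.364 = 1110 Wh/L

1110 Wh/L


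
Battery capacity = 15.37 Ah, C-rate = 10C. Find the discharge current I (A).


I = C_rate * capacity = 10 * 15.37 = 153.7 A

153.7 A


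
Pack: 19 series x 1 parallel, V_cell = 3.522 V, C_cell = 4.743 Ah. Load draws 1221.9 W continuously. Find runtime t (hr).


Step 1: E_pack = Ns * V_cell * Np * C_cell = 19 * 3.522 * 1 * 4.743 = 317.39 Wh
Step 2: t = E_pack / P = 317.39 / 1221.9 = 0.2598 hr

0.2598 hr


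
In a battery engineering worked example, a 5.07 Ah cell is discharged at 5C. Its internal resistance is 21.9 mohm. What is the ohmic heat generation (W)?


Convert: R = 21.9 mohm = 0.0219 ohm
Step 1: I = C_rate * capacity = 5 * 5.07 = 25.35 A
Step 2: Q = I^2 * R = 25.35^2 * 0.0219 = 642.62 * 0.0219 = 14.07 W

14.07 W


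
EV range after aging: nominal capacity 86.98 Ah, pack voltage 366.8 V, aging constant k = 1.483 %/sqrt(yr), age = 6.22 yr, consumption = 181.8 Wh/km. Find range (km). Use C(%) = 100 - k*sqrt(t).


Step 1: capacity retention = 100 - 1.483 * sqrt(6.22) = 100 - 1.483 * 2.494 = 96.301%
Step 2: C_now = 86.98 * 96.301/100 = 83.763 Ah
Step 3: E_pack = V * C_now = 366.8 * 83.763 = 30724 Wh
Step 4: range = E_pack / consumption = 30724 / 181.8 = 169.0 km

169.0 km


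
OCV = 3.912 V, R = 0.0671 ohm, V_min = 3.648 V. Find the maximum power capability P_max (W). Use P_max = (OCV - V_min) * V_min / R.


dV = OCV - V_min = 0.264 V (so I_max = dV / R)
P_max = dV * V_min / R = 0.264 * 3.648 / 0.0671 = 14.35 W

14.35 W


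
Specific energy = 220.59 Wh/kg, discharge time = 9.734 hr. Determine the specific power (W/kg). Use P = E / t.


Specific power = 220.59 Wh/kg / 9.734 hr = 22.66 W/kg

22.66 W/kg


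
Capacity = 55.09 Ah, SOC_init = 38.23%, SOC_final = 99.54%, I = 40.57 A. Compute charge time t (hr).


delta_Ah = 55.09 * (99.54 - 38.23) / 100 = 33.776 Ah
t = delta_Ah / I = 33.776 / 40.57 = 0.8325 hr

0.8325 hr


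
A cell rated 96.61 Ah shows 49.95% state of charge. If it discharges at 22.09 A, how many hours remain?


Step 1: remaining = SOC/100 * C_total = 49.95/100 * 96.61 = 48.257 Ah
Step 2: t = remaining / I = 48.257 / 22.09 = 2.185 hr

2.185 hr


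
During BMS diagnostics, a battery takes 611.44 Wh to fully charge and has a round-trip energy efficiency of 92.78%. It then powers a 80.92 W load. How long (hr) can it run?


Step 1: E_discharge = eta/100 * E_charge = 92.78/100 * 611.44 = 567.29 Wh
Step 2: t = E_discharge / P = 567.29 / 80.92 = 7.011 hr

7.011 hr


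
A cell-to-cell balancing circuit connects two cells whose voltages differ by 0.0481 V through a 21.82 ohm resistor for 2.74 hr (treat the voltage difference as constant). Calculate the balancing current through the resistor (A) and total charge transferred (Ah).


First, Ohm's law: I_bal = 0.0481 V / 21.82 ohm = 0.0022044 A
Then Q = I * t = 0.0022044 A * 2.74 hr = 0.006040 Ah

I=0.0022044 A, Q=0.006040 Ah


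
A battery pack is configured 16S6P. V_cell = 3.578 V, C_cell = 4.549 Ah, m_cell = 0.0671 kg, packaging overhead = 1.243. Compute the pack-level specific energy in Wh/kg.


Step 1: V_pack = 16 * 3.578 = 57.248 V
Step 2: C_pack = 6 * 4.549 = 27.294 Ah
Step 3: E_pack = V_pack * C_pack = 57.248 * 27.294 = 1562.5 Wh
Step 4: m_pack = 16 * 6 * 0.0671 * 1.243 = 8.0069 kg
Step 5: ED = E_pack / m_pack = 1562.5 / 8.0069 = 195.1 Wh/kg

195.1 Wh/kg


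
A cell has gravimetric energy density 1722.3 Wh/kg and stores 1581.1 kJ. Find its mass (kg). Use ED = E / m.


Convert: E = 1581.1 kJ = 439.19 Wh
m = E / ED = 439.19 / 1722.3 = 0.2550 kg

0.2550 kg


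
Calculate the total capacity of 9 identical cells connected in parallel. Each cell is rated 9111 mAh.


Convert: C_cell = 9111 mAh = 9.111 Ah
C_total = 9 * 9.111 = 81.999 Ah

81.999 Ah


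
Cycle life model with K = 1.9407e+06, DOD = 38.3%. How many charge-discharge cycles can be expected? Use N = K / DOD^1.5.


Step 1: DOD^1.5 = 38.3^1.5 = 237.03
Step 2: N = 1.9407e+06 / 237.03 = 8188 cycles

8188 cycles


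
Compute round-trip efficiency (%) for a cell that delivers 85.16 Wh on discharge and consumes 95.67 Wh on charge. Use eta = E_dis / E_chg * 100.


Round-trip efficiency = 85.16/95.67 * 100% = 89.01%

89.01%


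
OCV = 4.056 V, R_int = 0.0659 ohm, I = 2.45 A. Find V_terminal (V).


V = OCV - I*R = 4.056 - 2.45 * 0.0659 = 3.895 V

3.895 V


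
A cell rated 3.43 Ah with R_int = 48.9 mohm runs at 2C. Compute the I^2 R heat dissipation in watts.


Convert: R = 48.9 mohm = 0.0489 ohm
Step 1: I = C_rate * capacity = 2 * 3.43 = 6.86 A
Step 2: Q = I^2 * R = 6.86^2 * 0.0489 = 47.06 * 0.0489 = 2.301 W

2.301 W


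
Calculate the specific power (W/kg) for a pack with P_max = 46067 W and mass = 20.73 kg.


Specific power = 46067 W / 20.73 kg = 2222 W/kg

2222 W/kg


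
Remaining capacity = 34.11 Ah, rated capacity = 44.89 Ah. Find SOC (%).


SOC% = 34.11 / 44.89 * 100 = 75.99%

75.99%


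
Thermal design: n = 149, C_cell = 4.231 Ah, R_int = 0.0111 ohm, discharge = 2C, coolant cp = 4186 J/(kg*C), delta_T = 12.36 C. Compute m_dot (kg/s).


Step 1: I = 2 * 4.231 = 8.462 A
Step 2: Q_cell = I^2 * R = 8.462^2 * 0.0111 = 0.79482 W
Step 3: Q_total = 149 * 0.79482 = 118.43 W
Step 4: m_dot = Q_total / (cp * dT) = 118.43 / (4186 * 12.36) = 0.002289 kg/s

0.002289 kg/s


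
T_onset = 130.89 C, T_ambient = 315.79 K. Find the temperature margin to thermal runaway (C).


Convert: T_ambient = 315.79 K = 42.64 C
margin = 130.89 - 42.64 = 88.25 C

88.25 C


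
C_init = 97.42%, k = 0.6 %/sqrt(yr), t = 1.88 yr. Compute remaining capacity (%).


Step 1: sqrt(1.88 yr) = 1.3711
Step 2: drop = 0.6 * 1.3711 = 0.82266
Step 3: C_final = 97.42 - 0.82266 = 96.60%

96.60%


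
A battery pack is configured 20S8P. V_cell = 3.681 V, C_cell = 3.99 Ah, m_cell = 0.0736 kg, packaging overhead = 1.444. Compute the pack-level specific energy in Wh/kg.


Step 1: V_pack = 20 * 3.681 = 73.62 V
Step 2: C_pack = 8 * 3.99 = 31.92 Ah
Step 3: E_pack = V_pack * C_pack = 73.62 * 31.92 = 2350 Wh
Step 4: m_pack = 20 * 8 * 0.0736 * 1.444 = 17.005 kg
Step 5: ED = E_pack / m_pack = 2350 / 17.005 = 138.2 Wh/kg

138.2 Wh/kg


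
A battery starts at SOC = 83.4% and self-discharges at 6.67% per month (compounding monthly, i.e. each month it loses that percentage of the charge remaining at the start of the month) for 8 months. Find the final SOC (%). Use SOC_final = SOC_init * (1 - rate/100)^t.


decay = (1 - 6.67/100)^8 = 0.57567
SOC_final = 83.4 * 0.57567 = 48.01%

48.01%


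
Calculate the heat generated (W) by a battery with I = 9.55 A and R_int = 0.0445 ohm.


Q = I^2 * R = 9.55^2 * 0.0445 = 4.059 W

4.059 W


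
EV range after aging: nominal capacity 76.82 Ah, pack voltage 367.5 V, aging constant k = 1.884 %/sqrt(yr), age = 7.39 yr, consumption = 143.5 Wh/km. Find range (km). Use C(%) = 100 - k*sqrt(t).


Step 1: capacity retention = 100 - 1.884 * sqrt(7.39) = 100 - 1.884 * 2.7185 = 94.878%
Step 2: C_now = 76.82 * 94.878/100 = 72.885 Ah
Step 3: E_pack = V * C_now = 367.5 * 72.885 = 26785 Wh
Step 4: range = E_pack / consumption = 26785 / 143.5 = 186.7 km

186.7 km


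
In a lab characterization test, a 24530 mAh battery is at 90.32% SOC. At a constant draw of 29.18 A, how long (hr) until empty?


Convert: C_total = 24530 mAh = 24.53 Ah
Step 1: remaining = SOC/100 * C_total = 90.32/100 * 24.53 = 22.155 Ah
Step 2: t = remaining / I = 22.155 / 29.18 = 0.7593 hr

0.7593 hr


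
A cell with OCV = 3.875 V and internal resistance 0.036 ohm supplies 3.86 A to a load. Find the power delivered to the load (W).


Step 1: V_terminal = OCV - I*R = 3.875 - 3.86 * 0.036 = 3.736 V
Step 2: P_out = V_terminal * I = 3.736 * 3.86 = 14.42 W

14.42 W


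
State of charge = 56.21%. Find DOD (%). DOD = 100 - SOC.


DOD = 100 - SOC = 100 - 56.21 = 43.79%

43.79%


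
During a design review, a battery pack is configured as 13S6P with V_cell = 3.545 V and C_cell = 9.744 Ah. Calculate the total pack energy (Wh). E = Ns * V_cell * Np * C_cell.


E = Ns * Vcell * Np * Ccell = 13 * 3.545 * 6 * 9.744 = 2694 Wh

2694 Wh


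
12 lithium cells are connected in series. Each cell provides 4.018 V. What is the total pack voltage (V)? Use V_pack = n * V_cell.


V_pack = n * V_cell = 12 * 4.018 = 48.216 V

48.216 V


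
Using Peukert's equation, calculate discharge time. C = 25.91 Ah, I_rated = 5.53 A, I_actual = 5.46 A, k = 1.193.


t_rated = C / I_rated = 25.91 / 5.53 = 4.6854 hr
(I_rated/I)^k = (1.0128)^1.193 = 1.0153
t = t_rated * (I_rated/I)^k = 4.6854 * 1.0153 = 4.757 hr

4.757 hr


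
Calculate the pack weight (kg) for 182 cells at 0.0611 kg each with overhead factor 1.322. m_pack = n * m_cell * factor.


Cell mass sum = 182 * 0.0611 = 11.12 kg
With overhead 1.322: m_pack = 11.12 * 1.322 = 14.70 kg

14.70 kg


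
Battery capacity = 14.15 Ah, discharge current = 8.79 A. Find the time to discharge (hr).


t = capacity / current = 14.15 / 8.79 = 1.610 hr

1.610 hr


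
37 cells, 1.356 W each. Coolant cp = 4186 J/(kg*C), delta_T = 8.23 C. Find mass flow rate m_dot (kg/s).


Step 1: Total heat Q = 37 * 1.356 W = 50.172 W
Step 2: denom = cp * dT = 4186 * 8.23 = 34451
Step 3: m_dot = 50.172 / 34451 = 0.001456 kg/s

0.001456 kg/s


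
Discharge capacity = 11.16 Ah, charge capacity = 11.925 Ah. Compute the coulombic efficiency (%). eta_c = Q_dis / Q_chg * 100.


eta_c = Q_dis / Q_chg * 100 = 11.16 / 11.925 * 100 = 93.58%

93.58%


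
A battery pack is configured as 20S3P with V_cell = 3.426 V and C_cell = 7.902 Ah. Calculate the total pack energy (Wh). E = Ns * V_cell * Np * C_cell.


V_pack = 20 * 3.426 = 68.52 V
C_pack = 3 * 7.902 = 23.706 Ah
E = V_pack * C_pack = 68.52 * 23.706 = 1624 Wh

1624 Wh


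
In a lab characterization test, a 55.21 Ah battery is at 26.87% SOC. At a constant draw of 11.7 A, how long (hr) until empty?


Step 1: remaining = SOC/100 * C_total = 26.87/100 * 55.21 = 14.835 Ah
Step 2: t = remaining / I = 14.835 / 11.7 = 1.268 hr

1.268 hr


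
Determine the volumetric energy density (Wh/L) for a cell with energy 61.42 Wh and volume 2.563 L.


ED = E / V = 61.42 / 2.563 = 23.96 Wh/L

23.96 Wh/L


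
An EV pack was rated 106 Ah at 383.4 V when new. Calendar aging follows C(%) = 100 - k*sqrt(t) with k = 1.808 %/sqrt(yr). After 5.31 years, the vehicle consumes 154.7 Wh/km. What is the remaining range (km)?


Step 1: capacity retention = 100 - 1.808 * sqrt(5.31) = 100 - 1.808 * 2.3043 = 95.834%
Step 2: C_now = 106 * 95.834/100 = 101.58 Ah
Step 3: E_pack = V * C_now = 383.4 * 101.58 = 38946 Wh
Step 4: range = E_pack / consumption = 38946 / 154.7 = 251.8 km

251.8 km


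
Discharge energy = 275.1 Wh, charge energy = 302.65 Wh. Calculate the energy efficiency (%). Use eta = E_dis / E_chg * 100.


Round-trip efficiency = 275.1/302.65 * 100% = 90.90%

90.90%


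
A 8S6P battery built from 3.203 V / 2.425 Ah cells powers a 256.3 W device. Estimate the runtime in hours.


Step 1: E_pack = Ns * V_cell * Np * C_cell = 8 * 3.203 * 6 * 2.425 = 372.83 Wh
Step 2: t = E_pack / P = 372.83 / 256.3 = 1.455 hr

1.455 hr


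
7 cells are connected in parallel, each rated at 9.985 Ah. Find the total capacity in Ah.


C_total = 7 * 9.985 = 69.895 Ah

69.895 Ah


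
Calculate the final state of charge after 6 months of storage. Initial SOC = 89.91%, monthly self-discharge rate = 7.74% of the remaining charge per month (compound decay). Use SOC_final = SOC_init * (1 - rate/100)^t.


Monthly retention factor = 1 - 7.74/100 = 0.9226
Over 6 months: factor^6 = 0.61671
SOC_final = 89.91 * 0.61671 = 55.45%

55.45%


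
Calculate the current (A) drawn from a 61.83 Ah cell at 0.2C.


At 0.2C: I = 0.2 * 61.83 Ah = 12.366 A

12.366 A


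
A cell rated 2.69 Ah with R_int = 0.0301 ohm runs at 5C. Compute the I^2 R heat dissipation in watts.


Step 1: I = C_rate * capacity = 5 * 2.69 = 13.45 A
Step 2: Q = I^2 * R = 13.45^2 * 0.0301 = 180.9 * 0.0301 = 5.445 W

5.445 W


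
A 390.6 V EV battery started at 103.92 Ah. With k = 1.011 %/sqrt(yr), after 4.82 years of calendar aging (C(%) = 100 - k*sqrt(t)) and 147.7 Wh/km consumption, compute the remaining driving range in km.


Step 1: capacity retention = 100 - 1.011 * sqrt(4.82) = 100 - 1.011 * 2.1954 = 97.78%
Step 2: C_now = 103.92 * 97.78/100 = 101.61 Ah
Step 3: E_pack = V * C_now = 390.6 * 101.61 = 39689 Wh
Step 4: range = E_pack / consumption = 39689 / 147.7 = 268.7 km

268.7 km


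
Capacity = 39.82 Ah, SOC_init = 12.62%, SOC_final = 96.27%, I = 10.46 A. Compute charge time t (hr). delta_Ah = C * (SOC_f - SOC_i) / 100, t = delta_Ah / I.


Step 1: dSOC = 96.27% - 12.62% = 83.65%
Step 2: delta_Ah = 39.82 * 83.65 / 100 = 33.309 Ah
Step 3: t = 33.309 / 10.46 = 3.184 hr

3.184 hr


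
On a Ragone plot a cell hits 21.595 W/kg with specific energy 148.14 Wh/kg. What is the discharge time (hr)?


t = E / P = 148.14 / 21.595 = 6.860 hr

6.860 hr


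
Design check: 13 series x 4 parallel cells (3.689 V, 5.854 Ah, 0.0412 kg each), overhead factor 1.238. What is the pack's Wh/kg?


Step 1: V_pack = 13 * 3.689 = 47.957 V
Step 2: C_pack = 4 * 5.854 = 23.416 Ah
Step 3: E_pack = V_pack * C_pack = 47.957 * 23.416 = 1123 Wh
Step 4: m_pack = 13 * 4 * 0.0412 * 1.238 = 2.6523 kg
Step 5: ED = E_pack / m_pack = 1123 / 2.6523 = 423.4 Wh/kg

423.4 Wh/kg


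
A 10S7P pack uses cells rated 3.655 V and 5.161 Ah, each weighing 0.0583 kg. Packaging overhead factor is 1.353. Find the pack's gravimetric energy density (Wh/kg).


Step 1: V_pack = 10 * 3.655 = 36.55 V
Step 2: C_pack = 7 * 5.161 = 36.127 Ah
Step 3: E_pack = V_pack * C_pack = 36.55 * 36.127 = 1320.4 Wh
Step 4: m_pack = 10 * 7 * 0.0583 * 1.353 = 5.5216 kg
Step 5: ED = E_pack / m_pack = 1320.4 / 5.5216 = 239.1 Wh/kg

239.1 Wh/kg


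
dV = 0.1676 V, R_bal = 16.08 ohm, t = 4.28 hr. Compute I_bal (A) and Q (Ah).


First, Ohm's law: I_bal = 0.1676 V / 16.08 ohm = 0.010423 A
Then Q = I * t = 0.010423 A * 4.28 hr = 0.04461 Ah

I=0.010423 A, Q=0.04461 Ah


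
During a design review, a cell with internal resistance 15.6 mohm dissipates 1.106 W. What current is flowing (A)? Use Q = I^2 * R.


Convert: R = 15.6 mohm = 0.0156 ohm
I = sqrt(Q / R) = sqrt(1.106 / 0.0156) = sqrt(70.897) = 8.420 A

8.420 A


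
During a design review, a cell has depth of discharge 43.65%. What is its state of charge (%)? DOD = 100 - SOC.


SOC = 100 - DOD = 100 - 43.65 = 56.35%

56.35%


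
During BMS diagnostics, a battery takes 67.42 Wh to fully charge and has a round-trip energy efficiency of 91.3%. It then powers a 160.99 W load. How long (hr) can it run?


Step 1: E_discharge = eta/100 * E_charge = 91.3/100 * 67.42 = 61.554 Wh
Step 2: t = E_discharge / P = 61.554 / 160.99 = 0.3823 hr

0.3823 hr


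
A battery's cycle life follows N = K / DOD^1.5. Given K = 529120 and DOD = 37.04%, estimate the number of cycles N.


DOD^1.5 = 225.43
N = K / DOD^1.5 = 529120 / 225.43 = 2347

2347 cycles


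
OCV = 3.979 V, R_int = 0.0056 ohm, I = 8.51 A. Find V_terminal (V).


IR drop = 8.51 * 0.0056 = 0.047656 V
V = 3.979 - 0.047656 = 3.931 V

3.931 V


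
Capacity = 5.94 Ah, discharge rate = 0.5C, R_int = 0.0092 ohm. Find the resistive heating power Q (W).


Step 1: I = C_rate * capacity = 0.5 * 5.94 = 2.97 A
Step 2: Q = I^2 * R = 2.97^2 * 0.0092 = 8.8209 * 0.0092 = 0.08115 W

0.08115 W


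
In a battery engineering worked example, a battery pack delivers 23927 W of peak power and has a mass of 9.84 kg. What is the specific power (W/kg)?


SP = P / m = 23927 / 9.84 = 2432 W/kg

2432 W/kg


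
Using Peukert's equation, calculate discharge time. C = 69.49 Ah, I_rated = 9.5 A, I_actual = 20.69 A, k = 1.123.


t_rated = C / I_rated = 69.49 / 9.5 = 7.3147 hr
(I_rated/I)^k = (0.45916)^1.123 = 0.41724
t = t_rated * (I_rated/I)^k = 7.3147 * 0.41724 = 3.052 hr

3.052 hr


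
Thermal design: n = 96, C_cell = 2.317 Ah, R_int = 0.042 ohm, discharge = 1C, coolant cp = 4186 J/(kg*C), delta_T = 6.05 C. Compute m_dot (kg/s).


Step 1: I = 1 * 2.317 = 2.317 A
Step 2: Q_cell = I^2 * R = 2.317^2 * 0.042 = 0.22548 W
Step 3: Q_total = 96 * 0.22548 = 21.646 W
Step 4: m_dot = Q_total / (cp * dT) = 21.646 / (4186 * 6.05) = 8.547e-04 kg/s

8.547e-04 kg/s


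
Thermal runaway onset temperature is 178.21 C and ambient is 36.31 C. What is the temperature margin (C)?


Safety margin = 178.21 C - 36.31 C = 141.9 C

141.9 C


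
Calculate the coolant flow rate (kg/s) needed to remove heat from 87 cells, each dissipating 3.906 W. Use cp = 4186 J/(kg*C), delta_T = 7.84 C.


Q_total = 87 * 3.906 = 339.82 W
m_dot = Q_total / (cp * dT) = 339.82 / (4186 * 7.84) = 0.01035 kg/s

0.01035 kg/s


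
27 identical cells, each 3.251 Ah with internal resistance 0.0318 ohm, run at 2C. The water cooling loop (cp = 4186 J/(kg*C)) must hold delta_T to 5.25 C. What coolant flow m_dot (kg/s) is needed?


Step 1: I = 2 * 3.251 = 6.502 A
Step 2: Q_cell = I^2 * R = 6.502^2 * 0.0318 = 1.3444 W
Step 3: Q_total = 27 * 1.3444 = 36.299 W
Step 4: m_dot = Q_total / (cp * dT) = 36.299 / (4186 * 5.25) = 0.001652 kg/s

0.001652 kg/s


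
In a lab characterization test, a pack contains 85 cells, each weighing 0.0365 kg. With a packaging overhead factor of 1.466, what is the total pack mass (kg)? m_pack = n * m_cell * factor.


m_pack = n * m_cell * overhead = 85 * 0.0365 * 1.466 = 4.548 kg

4.548 kg


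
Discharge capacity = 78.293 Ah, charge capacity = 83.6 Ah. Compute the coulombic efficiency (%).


eta_c = Q_dis / Q_chg * 100 = 78.293 / 83.6 * 100 = 93.65%

93.65%


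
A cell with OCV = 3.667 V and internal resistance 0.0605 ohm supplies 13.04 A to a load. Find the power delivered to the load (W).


Step 1: V_terminal = OCV - I*R = 3.667 - 13.04 * 0.0605 = 2.8781 V
Step 2: P_out = V_terminal * I = 2.8781 * 13.04 = 37.53 W

37.53 W


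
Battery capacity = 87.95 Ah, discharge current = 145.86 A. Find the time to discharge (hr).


Runtime = 87.95 Ah / 145.86 A = 0.6030 hr

0.6030 hr


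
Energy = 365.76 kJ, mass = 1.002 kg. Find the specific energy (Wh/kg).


Convert: E = 365.76 kJ = 101.6 Wh
ED = E / m = 101.6 / 1.002 = 101.4 Wh/kg

101.4 Wh/kg


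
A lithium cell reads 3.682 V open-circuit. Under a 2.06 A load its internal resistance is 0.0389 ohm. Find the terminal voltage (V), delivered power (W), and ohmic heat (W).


Step 1: V_terminal = OCV - I*R = 3.682 - 2.06 * 0.0389 = 3.6019 V
Step 2: P_out = V_terminal * I = 3.6019 * 2.06 = 7.420 W
Step 3: Q = I^2 * R = 2.06^2 * 0.0389 = 0.1651 W

V=3.6019 V, P=7.420 W, Q=0.1651 W


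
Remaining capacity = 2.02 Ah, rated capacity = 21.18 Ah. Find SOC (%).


SOC = (remaining / total) * 100 = (2.02 / 21.18) * 100 = 9.537%

9.537%


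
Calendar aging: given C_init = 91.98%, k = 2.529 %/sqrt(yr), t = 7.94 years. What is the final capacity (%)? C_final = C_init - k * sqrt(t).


Step 1: sqrt(7.94 yr) = 2.8178
Step 2: drop = 2.529 * 2.8178 = 7.1262
Step 3: C_final = 91.98 - 7.1262 = 84.85%

84.85%


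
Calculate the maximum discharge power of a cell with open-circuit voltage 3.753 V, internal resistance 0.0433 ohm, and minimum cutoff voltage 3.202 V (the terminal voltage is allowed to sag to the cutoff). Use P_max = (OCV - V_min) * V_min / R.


dV = OCV - V_min = 0.551 V (so I_max = dV / R)
P_max = dV * V_min / R = 0.551 * 3.202 / 0.0433 = 40.75 W

40.75 W


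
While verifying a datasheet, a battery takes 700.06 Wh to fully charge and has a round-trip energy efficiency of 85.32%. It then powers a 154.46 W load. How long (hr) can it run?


Step 1: E_discharge = eta/100 * E_charge = 85.32/100 * 700.06 = 597.29 Wh
Step 2: t = E_discharge / P = 597.29 / 154.46 = 3.867 hr

3.867 hr


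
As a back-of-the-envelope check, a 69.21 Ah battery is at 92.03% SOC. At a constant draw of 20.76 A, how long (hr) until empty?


Step 1: remaining = SOC/100 * C_total = 92.03/100 * 69.21 = 63.694 Ah
Step 2: t = remaining / I = 63.694 / 20.76 = 3.068 hr

3.068 hr


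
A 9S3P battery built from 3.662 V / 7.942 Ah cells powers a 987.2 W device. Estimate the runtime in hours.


Step 1: E_pack = Ns * V_cell * Np * C_cell = 9 * 3.662 * 3 * 7.942 = 785.26 Wh
Step 2: t = E_pack / P = 785.26 / 987.2 = 0.7954 hr

0.7954 hr


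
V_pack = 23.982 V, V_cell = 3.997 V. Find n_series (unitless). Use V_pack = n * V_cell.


Rearranging: n = V_pack / V_cell = 23.982 / 3.997 = 6 cells

6


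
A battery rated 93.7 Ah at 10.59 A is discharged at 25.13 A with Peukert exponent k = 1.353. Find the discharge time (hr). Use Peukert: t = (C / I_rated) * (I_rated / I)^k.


t_rated = C / I_rated = 93.7 / 10.59 = 8.848 hr
(I_rated/I)^k = (0.42141)^1.353 = 0.31062
t = t_rated * (I_rated/I)^k = 8.848 * 0.31062 = 2.748 hr

2.748 hr


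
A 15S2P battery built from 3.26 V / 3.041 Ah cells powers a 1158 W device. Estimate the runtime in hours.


Step 1: E_pack = Ns * V_cell * Np * C_cell = 15 * 3.26 * 2 * 3.041 = 297.41 Wh
Step 2: t = E_pack / P = 297.41 / 1158 = 0.2568 hr

0.2568 hr


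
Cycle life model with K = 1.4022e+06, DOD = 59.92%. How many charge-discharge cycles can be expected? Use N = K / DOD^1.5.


Step 1: DOD^1.5 = 59.92^1.5 = 463.83
Step 2: N = 1.4022e+06 / 463.83 = 3023 cycles

3023 cycles


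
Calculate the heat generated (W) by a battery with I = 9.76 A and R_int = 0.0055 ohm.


I^2 = 95.258
Q = 95.258 * 0.0055 = 0.5239 W

0.5239 W


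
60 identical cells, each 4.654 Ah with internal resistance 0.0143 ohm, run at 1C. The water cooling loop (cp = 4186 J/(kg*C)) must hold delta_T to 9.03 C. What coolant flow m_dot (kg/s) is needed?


Step 1: I = 1 * 4.654 = 4.654 A
Step 2: Q_cell = I^2 * R = 4.654^2 * 0.0143 = 0.30973 W
Step 3: Q_total = 60 * 0.30973 = 18.584 W
Step 4: m_dot = Q_total / (cp * dT) = 18.584 / (4186 * 9.03) = 4.916e-04 kg/s

4.916e-04 kg/s


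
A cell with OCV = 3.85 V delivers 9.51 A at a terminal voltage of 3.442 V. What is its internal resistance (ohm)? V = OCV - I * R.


R = (OCV - V) / I = (3.85 - 3.442) / 9.51 = 0.04290 ohm

0.04290 ohm


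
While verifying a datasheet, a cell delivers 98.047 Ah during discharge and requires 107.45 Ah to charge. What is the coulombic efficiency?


Coulombic efficiency = 98.047/107.45 * 100% = 91.25%

91.25%


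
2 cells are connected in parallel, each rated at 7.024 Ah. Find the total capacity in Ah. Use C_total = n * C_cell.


Parallel capacities add: 2 * 7.024 Ah = 14.048 Ah

14.048 Ah


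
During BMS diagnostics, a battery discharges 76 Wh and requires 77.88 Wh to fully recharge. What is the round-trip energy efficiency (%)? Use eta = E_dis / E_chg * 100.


Round-trip efficiency = 76/77.88 * 100% = 97.59%

97.59%


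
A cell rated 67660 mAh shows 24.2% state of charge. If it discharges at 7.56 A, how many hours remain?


Convert: C_total = 67660 mAh = 67.66 Ah
Step 1: remaining = SOC/100 * C_total = 24.2/100 * 67.66 = 16.374 Ah
Step 2: t = remaining / I = 16.374 / 7.56 = 2.166 hr

2.166 hr


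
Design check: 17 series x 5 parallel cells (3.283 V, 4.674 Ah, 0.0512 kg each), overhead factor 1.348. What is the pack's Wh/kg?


Step 1: V_pack = 17 * 3.283 = 55.811 V
Step 2: C_pack = 5 * 4.674 = 23.37 Ah
Step 3: E_pack = V_pack * C_pack = 55.811 * 23.37 = 1304.3 Wh
Step 4: m_pack = 17 * 5 * 0.0512 * 1.348 = 5.8665 kg
Step 5: ED = E_pack / m_pack = 1304.3 / 5.8665 = 222.3 Wh/kg

222.3 Wh/kg


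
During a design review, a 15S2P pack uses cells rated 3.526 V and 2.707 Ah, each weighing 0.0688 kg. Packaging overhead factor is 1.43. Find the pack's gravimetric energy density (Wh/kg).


Step 1: V_pack = 15 * 3.526 = 52.89 V
Step 2: C_pack = 2 * 2.707 = 5.414 Ah
Step 3: E_pack = V_pack * C_pack = 52.89 * 5.414 = 286.35 Wh
Step 4: m_pack = 15 * 2 * 0.0688 * 1.43 = 2.9515 kg
Step 5: ED = E_pack / m_pack = 286.35 / 2.9515 = 97.02 Wh/kg

97.02 Wh/kg


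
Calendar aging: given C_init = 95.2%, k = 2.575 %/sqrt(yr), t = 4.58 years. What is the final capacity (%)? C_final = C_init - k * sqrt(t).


Step 1: sqrt(4.58 yr) = 2.1401
Step 2: drop = 2.575 * 2.1401 = 5.5108
Step 3: C_final = 95.2 - 5.5108 = 89.69%

89.69%


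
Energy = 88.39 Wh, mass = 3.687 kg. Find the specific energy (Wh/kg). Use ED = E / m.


ED = E / m = 88.39 / 3.687 = 23.97 Wh/kg

23.97 Wh/kg


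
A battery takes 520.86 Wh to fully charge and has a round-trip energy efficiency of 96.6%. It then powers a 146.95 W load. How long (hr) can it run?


Step 1: E_discharge = eta/100 * E_charge = 96.6/100 * 520.86 = 503.15 Wh
Step 2: t = E_discharge / P = 503.15 / 146.95 = 3.424 hr

3.424 hr


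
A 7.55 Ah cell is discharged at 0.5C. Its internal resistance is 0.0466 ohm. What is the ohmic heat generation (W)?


Step 1: I = C_rate * capacity = 0.5 * 7.55 = 3.775 A
Step 2: Q = I^2 * R = 3.775^2 * 0.0466 = 14.251 * 0.0466 = 0.6641 W

0.6641 W


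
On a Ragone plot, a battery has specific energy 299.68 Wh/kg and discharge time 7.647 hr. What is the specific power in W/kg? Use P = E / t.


P_specific = E / t = 299.68 / 7.647 = 39.19 W/kg

39.19 W/kg


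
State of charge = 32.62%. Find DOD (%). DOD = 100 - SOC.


Complement of SOC: DOD = 100% - 32.62% = 67.38%

67.38%


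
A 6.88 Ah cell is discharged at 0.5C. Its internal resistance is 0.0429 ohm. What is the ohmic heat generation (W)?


Step 1: I = C_rate * capacity = 0.5 * 6.88 = 3.44 A
Step 2: Q = I^2 * R = 3.44^2 * 0.0429 = 11.834 * 0.0429 = 0.5077 W

0.5077 W


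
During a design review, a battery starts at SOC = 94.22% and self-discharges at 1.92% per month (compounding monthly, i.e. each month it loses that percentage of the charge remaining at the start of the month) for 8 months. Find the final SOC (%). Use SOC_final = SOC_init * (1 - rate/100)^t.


decay = (1 - 1.92/100)^8 = 0.85633
SOC_final = 94.22 * 0.85633 = 80.68%

80.68%


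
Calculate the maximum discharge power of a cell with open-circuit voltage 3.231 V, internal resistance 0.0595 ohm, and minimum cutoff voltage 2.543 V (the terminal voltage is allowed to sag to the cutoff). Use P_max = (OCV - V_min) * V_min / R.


dV = OCV - V_min = 0.688 V (so I_max = dV / R)
P_max = dV * V_min / R = 0.688 * 2.543 / 0.0595 = 29.40 W

29.40 W


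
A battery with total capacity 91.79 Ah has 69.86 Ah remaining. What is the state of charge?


SOC% = 69.86 / 91.79 * 100 = 76.11%

76.11%


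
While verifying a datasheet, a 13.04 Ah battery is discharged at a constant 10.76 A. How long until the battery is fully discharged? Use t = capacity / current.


t = capacity / current = 13.04 / 10.76 = 1.212 hr

1.212 hr


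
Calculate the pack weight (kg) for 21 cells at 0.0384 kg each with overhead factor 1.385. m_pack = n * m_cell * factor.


Cell mass sum = 21 * 0.0384 = 0.8064 kg
With overhead 1.385: m_pack = 0.8064 * 1.385 = 1.117 kg

1.117 kg


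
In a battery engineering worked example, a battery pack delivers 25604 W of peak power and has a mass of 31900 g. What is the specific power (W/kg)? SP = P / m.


Convert: m = 31900 g = 31.9 kg
SP = P / m = 25604 / 31.9 = 802.6 W/kg

802.6 W/kg


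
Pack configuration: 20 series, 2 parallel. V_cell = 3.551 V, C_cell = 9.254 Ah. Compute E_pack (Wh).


E = Ns * Vcell * Np * Ccell = 20 * 3.551 * 2 * 9.254 = 1314 Wh

1314 Wh


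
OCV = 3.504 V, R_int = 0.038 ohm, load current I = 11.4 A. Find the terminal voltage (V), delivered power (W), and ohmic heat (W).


Step 1: V_terminal = OCV - I*R = 3.504 - 11.4 * 0.038 = 3.0708 V
Step 2: P_out = V_terminal * I = 3.0708 * 11.4 = 35.01 W
Step 3: Q = I^2 * R = 11.4^2 * 0.038 = 4.938 W

V=3.0708 V, P=35.01 W, Q=4.938 W


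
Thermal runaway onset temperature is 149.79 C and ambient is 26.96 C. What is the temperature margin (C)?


Safety margin = 149.79 C - 26.96 C = 122.83 C

122.83 C


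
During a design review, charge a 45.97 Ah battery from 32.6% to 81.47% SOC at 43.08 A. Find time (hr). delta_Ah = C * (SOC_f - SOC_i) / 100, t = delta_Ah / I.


delta_Ah = 45.97 * (81.47 - 32.6) / 100 = 22.466 Ah
t = delta_Ah / I = 22.466 / 43.08 = 0.5215 hr

0.5215 hr


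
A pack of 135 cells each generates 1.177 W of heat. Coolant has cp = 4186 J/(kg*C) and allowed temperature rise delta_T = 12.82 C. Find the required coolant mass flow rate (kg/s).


Q_total = 135 * 1.177 = 158.9 W
m_dot = Q_total / (cp * dT) = 158.9 / (4186 * 12.82) = 0.002961 kg/s

0.002961 kg/s


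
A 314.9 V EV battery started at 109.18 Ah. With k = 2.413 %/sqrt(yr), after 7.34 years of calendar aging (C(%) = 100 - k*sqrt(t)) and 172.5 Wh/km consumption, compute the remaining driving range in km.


Step 1: capacity retention = 100 - 2.413 * sqrt(7.34) = 100 - 2.413 * 2.7092 = 93.463%
Step 2: C_now = 109.18 * 93.463/100 = 102.04 Ah
Step 3: E_pack = V * C_now = 314.9 * 102.04 = 32132 Wh
Step 4: range = E_pack / consumption = 32132 / 172.5 = 186.3 km

186.3 km


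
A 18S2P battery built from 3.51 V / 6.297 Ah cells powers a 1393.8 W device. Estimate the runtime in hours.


Step 1: E_pack = Ns * V_cell * Np * C_cell = 18 * 3.51 * 2 * 6.297 = 795.69 Wh
Step 2: t = E_pack / P = 795.69 / 1393.8 = 0.5709 hr

0.5709 hr


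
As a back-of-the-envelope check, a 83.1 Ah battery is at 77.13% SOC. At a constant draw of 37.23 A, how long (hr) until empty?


Step 1: remaining = SOC/100 * C_total = 77.13/100 * 83.1 = 64.095 Ah
Step 2: t = remaining / I = 64.095 / 37.23 = 1.722 hr

1.722 hr


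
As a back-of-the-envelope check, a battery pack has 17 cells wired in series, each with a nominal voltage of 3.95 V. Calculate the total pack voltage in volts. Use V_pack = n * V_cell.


V_pack = n * V_cell = 17 * 3.95 = 67.15 V

67.15 V


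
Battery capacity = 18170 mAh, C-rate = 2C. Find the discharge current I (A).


Convert: capacity = 18170 mAh = 18.17 Ah
At 2C: I = 2 * 18.17 Ah = 36.34 A

36.34 A


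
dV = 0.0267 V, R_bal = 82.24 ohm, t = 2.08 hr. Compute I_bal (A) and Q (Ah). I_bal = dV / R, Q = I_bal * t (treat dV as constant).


I_bal = dV / R = 0.0267 / 82.24 = 3.2466e-04 A
Q = I_bal * t = 3.2466e-04 * 2.08 = 6.753e-04 Ah

I=3.2466e-04 A, Q=6.753e-04 Ah


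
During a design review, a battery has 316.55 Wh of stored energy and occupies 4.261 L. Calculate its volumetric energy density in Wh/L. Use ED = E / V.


Volumetric ED = 316.55 Wh / 4.261 L = 74.29 Wh/L

74.29 Wh/L


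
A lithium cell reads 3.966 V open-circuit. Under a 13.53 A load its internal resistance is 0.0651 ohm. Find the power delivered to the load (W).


Step 1: V_terminal = OCV - I*R = 3.966 - 13.53 * 0.0651 = 3.0852 V
Step 2: P_out = V_terminal * I = 3.0852 * 13.53 = 41.74 W

41.74 W


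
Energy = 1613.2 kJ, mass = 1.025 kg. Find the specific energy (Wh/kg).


Convert: E = 1613.2 kJ = 448.11 Wh
ED = E / m = 448.11 / 1.025 = 437.2 Wh/kg

437.2 Wh/kg


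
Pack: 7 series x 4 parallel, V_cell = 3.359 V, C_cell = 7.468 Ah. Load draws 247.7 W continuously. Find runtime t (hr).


Step 1: E_pack = Ns * V_cell * Np * C_cell = 7 * 3.359 * 4 * 7.468 = 702.38 Wh
Step 2: t = E_pack / P = 702.38 / 247.7 = 2.836 hr

2.836 hr


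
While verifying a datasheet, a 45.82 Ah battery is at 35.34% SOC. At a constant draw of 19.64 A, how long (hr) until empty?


Step 1: remaining = SOC/100 * C_total = 35.34/100 * 45.82 = 16.193 Ah
Step 2: t = remaining / I = 16.193 / 19.64 = 0.8245 hr

0.8245 hr


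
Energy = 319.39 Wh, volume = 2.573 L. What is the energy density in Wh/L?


Volumetric ED = 319.39 Wh / 2.573 L = 124.1 Wh/L

124.1 Wh/L


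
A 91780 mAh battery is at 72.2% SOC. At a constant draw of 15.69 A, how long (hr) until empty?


Convert: C_total = 91780 mAh = 91.78 Ah
Step 1: remaining = SOC/100 * C_total = 72.2/100 * 91.78 = 66.265 Ah
Step 2: t = remaining / I = 66.265 / 15.69 = 4.223 hr

4.223 hr


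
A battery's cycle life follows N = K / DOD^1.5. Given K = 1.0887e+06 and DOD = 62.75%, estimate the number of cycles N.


Step 1: DOD^1.5 = 62.75^1.5 = 497.07
Step 2: N = 1.0887e+06 / 497.07 = 2190 cycles

2190 cycles


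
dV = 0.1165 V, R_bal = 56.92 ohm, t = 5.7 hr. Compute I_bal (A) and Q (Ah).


I_bal = dV / R = 0.1165 / 56.92 = 0.0020467 A
Q = I_bal * t = 0.0020467 * 5.7 = 0.01167 Ah

I=0.0020467 A, Q=0.01167 Ah


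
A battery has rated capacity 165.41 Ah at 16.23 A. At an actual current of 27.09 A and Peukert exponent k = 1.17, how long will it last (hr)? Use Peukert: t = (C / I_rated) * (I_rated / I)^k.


Step 1: t_rated = C / I_rated = 165.41 / 16.23 = 10.192 hr
Step 2: ratio = 16.23 / 27.09 = 0.59911
Step 3: ratio^k = 0.59911^1.17 = 0.54914
Step 4: t = t_rated * ratio^k = 10.192 * 0.54914 = 5.597 hr

5.597 hr


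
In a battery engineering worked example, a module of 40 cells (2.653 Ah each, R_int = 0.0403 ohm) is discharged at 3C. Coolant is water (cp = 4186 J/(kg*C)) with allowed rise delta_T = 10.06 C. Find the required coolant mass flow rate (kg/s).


Step 1: I = 3 * 2.653 = 7.959 A
Step 2: Q_cell = I^2 * R = 7.959^2 * 0.0403 = 2.5528 W
Step 3: Q_total = 40 * 2.5528 = 102.11 W
Step 4: m_dot = Q_total / (cp * dT) = 102.11 / (4186 * 10.06) = 0.002425 kg/s

0.002425 kg/s


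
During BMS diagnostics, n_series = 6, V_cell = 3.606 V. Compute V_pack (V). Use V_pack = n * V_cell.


V_pack = n * V_cell = 6 * 3.606 = 21.636 V

21.636 V


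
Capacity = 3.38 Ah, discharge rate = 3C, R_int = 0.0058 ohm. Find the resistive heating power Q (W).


Step 1: I = C_rate * capacity = 3 * 3.38 = 10.14 A
Step 2: Q = I^2 * R = 10.14^2 * 0.0058 = 102.82 * 0.0058 = 0.5964 W

0.5964 W


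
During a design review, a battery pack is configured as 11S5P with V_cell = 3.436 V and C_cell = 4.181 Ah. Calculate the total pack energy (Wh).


V_pack = 11 * 3.436 = 37.796 V
C_pack = 5 * 4.181 = 20.905 Ah
E = V_pack * C_pack = 37.796 * 20.905 = 790.1 Wh

790.1 Wh


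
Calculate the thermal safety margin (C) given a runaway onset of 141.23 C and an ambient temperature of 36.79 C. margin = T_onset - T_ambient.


Safety margin = 141.23 C - 36.79 C = 104.44 C

104.44 C


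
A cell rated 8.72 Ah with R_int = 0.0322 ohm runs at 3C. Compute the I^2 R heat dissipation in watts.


Step 1: I = C_rate * capacity = 3 * 8.72 = 26.16 A
Step 2: Q = I^2 * R = 26.16^2 * 0.0322 = 684.35 * 0.0322 = 22.04 W

22.04 W


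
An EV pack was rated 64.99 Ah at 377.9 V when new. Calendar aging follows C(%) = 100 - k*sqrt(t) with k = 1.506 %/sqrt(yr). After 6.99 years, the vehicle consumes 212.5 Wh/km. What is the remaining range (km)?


Step 1: capacity retention = 100 - 1.506 * sqrt(6.99) = 100 - 1.506 * 2.6439 = 96.018%
Step 2: C_now = 64.99 * 96.018/100 = 62.402 Ah
Step 3: E_pack = V * C_now = 377.9 * 62.402 = 23582 Wh
Step 4: range = E_pack / consumption = 23582 / 212.5 = 111.0 km

111.0 km


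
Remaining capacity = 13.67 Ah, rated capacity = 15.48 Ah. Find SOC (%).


SOC = (remaining / total) * 100 = (13.67 / 15.48) * 100 = 88.31%

88.31%


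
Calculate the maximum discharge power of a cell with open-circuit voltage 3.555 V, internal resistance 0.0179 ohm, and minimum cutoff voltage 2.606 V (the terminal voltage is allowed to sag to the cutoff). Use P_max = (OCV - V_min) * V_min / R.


P_max = (OCV - V_min) * V_min / R = (3.555 - 2.606) * 2.606 / 0.0179 = 0.949 * 2.606 / 0.0179 = 138.2 W

138.2 W


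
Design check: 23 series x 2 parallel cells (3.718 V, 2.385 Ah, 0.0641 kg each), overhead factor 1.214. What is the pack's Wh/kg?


Step 1: V_pack = 23 * 3.718 = 85.514 V
Step 2: C_pack = 2 * 2.385 = 4.77 Ah
Step 3: E_pack = V_pack * C_pack = 85.514 * 4.77 = 407.9 Wh
Step 4: m_pack = 23 * 2 * 0.0641 * 1.214 = 3.5796 kg
Step 5: ED = E_pack / m_pack = 407.9 / 3.5796 = 114.0 Wh/kg

114.0 Wh/kg


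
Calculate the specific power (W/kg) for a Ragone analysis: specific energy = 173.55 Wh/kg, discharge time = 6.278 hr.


P_specific = E / t = 173.55 / 6.278 = 27.64 W/kg

27.64 W/kg


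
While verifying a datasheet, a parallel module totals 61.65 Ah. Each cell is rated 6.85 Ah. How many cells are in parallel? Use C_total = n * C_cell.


n = C_total / C_cell = 61.65 / 6.85 = 9

9
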